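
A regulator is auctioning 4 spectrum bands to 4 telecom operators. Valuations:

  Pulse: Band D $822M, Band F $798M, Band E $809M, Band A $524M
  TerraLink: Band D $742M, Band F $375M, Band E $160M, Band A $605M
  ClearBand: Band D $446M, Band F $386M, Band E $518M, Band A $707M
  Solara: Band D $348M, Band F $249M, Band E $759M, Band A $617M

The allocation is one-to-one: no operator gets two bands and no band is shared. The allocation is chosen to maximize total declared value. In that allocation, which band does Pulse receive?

Pulse receives Band F.

Optimal: Pulse→Band F ($798M), TerraLink→Band D ($742M), ClearBand→Band A ($707M), Solara→Band E ($759M) — total 798+742+707+759 = $3006M.
Next-best assignment: Pulse→Band F, TerraLink→Band D, ClearBand→Band E, Solara→Band A = $2675M.
Every other assignment is strictly worse.
Pulse's own top band is Band D ($822M), but forcing Pulse→Band D and reassigning the rest optimally gives only $2663M — worse by 343.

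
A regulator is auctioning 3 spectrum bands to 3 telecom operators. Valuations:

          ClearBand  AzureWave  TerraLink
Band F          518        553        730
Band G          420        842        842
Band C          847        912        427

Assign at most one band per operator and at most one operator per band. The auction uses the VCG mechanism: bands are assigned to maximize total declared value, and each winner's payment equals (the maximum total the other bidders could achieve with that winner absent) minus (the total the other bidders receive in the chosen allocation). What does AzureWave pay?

AzureWave pays $112M.

Efficient allocation: ClearBand→Band C ($847M), AzureWave→Band G ($842M), TerraLink→Band F ($730M); total welfare W = $2419M.
AzureWave receives Band G at value $842M, so the others get W − 842 = $1577M.
Without AzureWave: best allocation of the remaining 2 bidders over all 3 bands is ClearBand→Band C ($847M), TerraLink→Band G ($842M), total $1689M.
VCG payment = (others' best without AzureWave) − (others' welfare with AzureWave) = 1689 − 1577 = $112M.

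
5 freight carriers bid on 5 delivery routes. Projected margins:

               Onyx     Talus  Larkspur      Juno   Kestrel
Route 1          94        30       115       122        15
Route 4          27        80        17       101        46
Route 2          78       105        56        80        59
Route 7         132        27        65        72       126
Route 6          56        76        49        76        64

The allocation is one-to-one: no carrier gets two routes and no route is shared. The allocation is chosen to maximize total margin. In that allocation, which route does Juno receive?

Juno receives Route 4.

Optimal: Onyx→Route 7 ($132k), Talus→Route 2 ($105k), Larkspur→Route 1 ($115k), Juno→Route 4 ($101k), Kestrel→Route 6 ($64k) — total 132+105+115+101+64 = $517k.
Swapping Larkspur↔Onyx (Larkspur→Route 7 $65k, Onyx→Route 1 $94k) loses 88.
Checked against all permutations: $517k is optimal.
Juno's own top route is Route 1 ($122k), but forcing Juno→Route 1 and reassigning the rest optimally gives only $455k — worse by 62.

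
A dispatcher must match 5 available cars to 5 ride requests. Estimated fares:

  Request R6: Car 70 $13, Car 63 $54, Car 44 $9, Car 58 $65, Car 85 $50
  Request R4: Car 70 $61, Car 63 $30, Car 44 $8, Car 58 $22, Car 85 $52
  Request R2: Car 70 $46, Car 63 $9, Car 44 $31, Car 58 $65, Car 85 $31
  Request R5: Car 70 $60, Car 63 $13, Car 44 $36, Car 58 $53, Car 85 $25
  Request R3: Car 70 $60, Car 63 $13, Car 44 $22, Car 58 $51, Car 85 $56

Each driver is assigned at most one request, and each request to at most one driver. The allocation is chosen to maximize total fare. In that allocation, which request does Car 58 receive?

Car 58 receives Request R2.

Optimal: Car 70→Request R4 ($61), Car 63→Request R6 ($54), Car 44→Request R5 ($36), Car 58→Request R2 ($65), Car 85→Request R3 ($56) — total 61+54+36+65+56 = $272.
Column-greedy (each request in turn goes to its best remaining driver) gives $195, worse by 77.
Next-best assignment: Car 70→Request R3, Car 63→Request R6, Car 44→Request R5, Car 58→Request R2, Car 85→Request R4 = $267.
Every other assignment is strictly worse.
Car 58's own top request is Request R6 ($65), but forcing Car 58→Request R6 and reassigning the rest optimally gives only $242 — worse by 30.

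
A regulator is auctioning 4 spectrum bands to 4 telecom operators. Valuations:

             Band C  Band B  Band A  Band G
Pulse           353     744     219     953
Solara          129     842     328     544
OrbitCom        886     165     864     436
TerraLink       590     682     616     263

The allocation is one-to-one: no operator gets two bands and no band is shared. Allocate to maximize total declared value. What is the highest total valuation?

Max total: $3297M

This is the linear assignment problem.
Optimal: Pulse→Band G ($953M), Solara→Band B ($842M), OrbitCom→Band C ($886M), TerraLink→Band A ($616M) — total 953+842+886+616 = $3297M.
Next-best assignment: Pulse→Band G, Solara→Band B, OrbitCom→Band A, TerraLink→Band C = $3249M.
Swapping OrbitCom↔Solara (OrbitCom→Band B $165M, Solara→Band C $129M) loses 1434.
Every other assignment is strictly worse.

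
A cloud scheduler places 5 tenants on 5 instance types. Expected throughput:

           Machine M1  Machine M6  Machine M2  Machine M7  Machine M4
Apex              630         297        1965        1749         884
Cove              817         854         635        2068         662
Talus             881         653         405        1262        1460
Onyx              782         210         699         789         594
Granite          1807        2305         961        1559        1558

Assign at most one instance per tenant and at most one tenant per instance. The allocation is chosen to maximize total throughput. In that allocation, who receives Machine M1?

Onyx receives Machine M1.

This is a one-to-one assignment (maximum-weight bipartite matching).
Optimal: Apex→Machine M2 (1965 ops/s), Cove→Machine M7 (2068 ops/s), Talus→Machine M4 (1460 ops/s), Onyx→Machine M1 (782 ops/s), Granite→Machine M6 (2305 ops/s) — total 1965+2068+1460+782+2305 = 8580 ops/s.
Swapping Apex↔Talus (Apex→Machine M4 884 ops/s, Talus→Machine M2 405 ops/s) loses 2136.
Onyx's own top instance is Machine M7 (789 ops/s), but forcing Onyx→Machine M7 and reassigning the rest optimally gives only 7336 ops/s — worse by 1244.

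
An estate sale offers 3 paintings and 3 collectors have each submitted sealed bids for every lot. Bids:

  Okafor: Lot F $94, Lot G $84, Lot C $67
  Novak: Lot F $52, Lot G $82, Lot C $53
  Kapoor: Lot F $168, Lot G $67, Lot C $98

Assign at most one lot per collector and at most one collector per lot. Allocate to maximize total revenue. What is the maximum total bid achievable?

Max total: $317

This is a one-to-one assignment (maximum-weight bipartite matching).
Optimal: Okafor→Lot C ($67), Novak→Lot G ($82), Kapoor→Lot F ($168) — total 67+82+168 = $317.
Swapping Okafor↔Kapoor (Okafor→Lot F $94, Kapoor→Lot C $98) loses 43.
No other one-to-one assignment exceeds $317.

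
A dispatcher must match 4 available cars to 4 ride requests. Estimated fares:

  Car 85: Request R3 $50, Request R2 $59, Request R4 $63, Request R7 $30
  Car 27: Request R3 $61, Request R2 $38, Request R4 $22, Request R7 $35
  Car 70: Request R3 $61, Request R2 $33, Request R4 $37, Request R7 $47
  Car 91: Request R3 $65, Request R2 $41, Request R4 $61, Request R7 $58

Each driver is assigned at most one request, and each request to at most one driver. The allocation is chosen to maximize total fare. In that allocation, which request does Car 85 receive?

Car 85 receives Request R2.

Optimal: Car 85→Request R2 ($59), Car 27→Request R3 ($61), Car 70→Request R7 ($47), Car 91→Request R4 ($61) — total 59+61+47+61 = $228.
Max-entry greedy (repeatedly take the single best remaining cell) gives $213, worse by 15.
Every other assignment is strictly worse.
Car 85's own top request is Request R4 ($63), but forcing Car 85→Request R4 and reassigning the rest optimally gives only $220 — worse by 8.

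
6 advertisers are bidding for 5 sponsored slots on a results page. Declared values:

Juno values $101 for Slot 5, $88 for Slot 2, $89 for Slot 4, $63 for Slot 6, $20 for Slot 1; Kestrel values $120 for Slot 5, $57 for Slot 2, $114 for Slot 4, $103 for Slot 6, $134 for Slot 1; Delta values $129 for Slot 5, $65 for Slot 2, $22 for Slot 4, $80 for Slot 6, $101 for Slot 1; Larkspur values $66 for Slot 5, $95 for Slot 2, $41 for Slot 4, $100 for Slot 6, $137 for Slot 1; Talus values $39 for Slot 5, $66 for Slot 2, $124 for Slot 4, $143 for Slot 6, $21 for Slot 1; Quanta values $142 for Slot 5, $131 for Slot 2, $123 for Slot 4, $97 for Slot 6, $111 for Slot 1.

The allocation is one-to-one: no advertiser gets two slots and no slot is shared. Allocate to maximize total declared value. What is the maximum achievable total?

Optimal: Delta→Slot 5 ($129), Quanta→Slot 2 ($131), Kestrel→Slot 4 ($114), Talus→Slot 6 ($143), Larkspur→Slot 1 ($137) — total 129+131+114+143+137 = $654.
Checked against all permutations: $654 is optimal.

Max total: $654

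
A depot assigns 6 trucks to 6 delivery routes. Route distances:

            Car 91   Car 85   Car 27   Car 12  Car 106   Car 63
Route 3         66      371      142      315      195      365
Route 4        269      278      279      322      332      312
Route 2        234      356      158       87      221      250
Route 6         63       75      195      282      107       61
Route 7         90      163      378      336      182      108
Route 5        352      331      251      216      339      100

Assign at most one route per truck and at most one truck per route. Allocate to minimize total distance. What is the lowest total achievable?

Minimum total: 789 km

Optimal: Car 91→Route 3 (66 km), Car 85→Route 6 (75 km), Car 27→Route 4 (279 km), Car 12→Route 2 (87 km), Car 106→Route 7 (182 km), Car 63→Route 5 (100 km) — total 66+75+279+87+182+100 = 789 km.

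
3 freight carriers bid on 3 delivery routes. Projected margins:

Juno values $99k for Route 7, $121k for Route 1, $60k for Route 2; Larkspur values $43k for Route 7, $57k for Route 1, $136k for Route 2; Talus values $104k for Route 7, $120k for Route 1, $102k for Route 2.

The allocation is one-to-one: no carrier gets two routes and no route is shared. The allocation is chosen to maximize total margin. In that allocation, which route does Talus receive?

Talus receives Route 7.

Optimal: Juno→Route 1 ($121k), Larkspur→Route 2 ($136k), Talus→Route 7 ($104k) — total 121+136+104 = $361k.
Next-best assignment: Juno→Route 7, Larkspur→Route 2, Talus→Route 1 = $355k.
Talus's own top route is Route 1 ($120k), but forcing Talus→Route 1 and reassigning the rest optimally gives only $355k — worse by 6.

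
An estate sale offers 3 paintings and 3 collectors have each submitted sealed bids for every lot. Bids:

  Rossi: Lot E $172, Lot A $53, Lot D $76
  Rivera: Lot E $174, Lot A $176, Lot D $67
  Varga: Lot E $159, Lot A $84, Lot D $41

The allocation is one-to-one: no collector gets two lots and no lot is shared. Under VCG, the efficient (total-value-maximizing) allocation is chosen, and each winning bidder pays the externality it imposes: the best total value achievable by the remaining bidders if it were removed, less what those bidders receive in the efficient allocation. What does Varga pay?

Varga pays $96.

Efficient allocation: Rossi→Lot D ($76), Rivera→Lot A ($176), Varga→Lot E ($159); total welfare W = $411.
Varga receives Lot E at value $159, so the others get W − 159 = $252.
Without Varga: best allocation of the remaining 2 bidders over all 3 lots is Rossi→Lot E ($172), Rivera→Lot A ($176), total $348.
VCG payment = (others' best without Varga) − (others' welfare with Varga) = 348 − 252 = $96.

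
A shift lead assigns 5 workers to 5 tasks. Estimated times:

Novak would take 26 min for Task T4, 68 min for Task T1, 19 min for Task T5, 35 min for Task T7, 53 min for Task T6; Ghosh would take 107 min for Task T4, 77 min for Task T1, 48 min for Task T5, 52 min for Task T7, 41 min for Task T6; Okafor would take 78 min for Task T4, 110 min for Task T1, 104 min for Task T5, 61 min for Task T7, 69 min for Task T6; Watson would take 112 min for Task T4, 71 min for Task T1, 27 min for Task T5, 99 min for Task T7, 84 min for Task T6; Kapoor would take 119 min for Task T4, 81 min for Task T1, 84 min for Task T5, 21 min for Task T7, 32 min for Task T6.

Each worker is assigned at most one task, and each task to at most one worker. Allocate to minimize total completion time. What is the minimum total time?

Optimal: Novak→Task T4 (26 min), Ghosh→Task T1 (77 min), Okafor→Task T6 (69 min), Watson→Task T5 (27 min), Kapoor→Task T7 (21 min) — total 26+77+69+27+21 = 220 min.
Column-greedy (each task in turn goes to its cheapest remaining worker) gives 235 min, worse by 15.

Min total: 220 min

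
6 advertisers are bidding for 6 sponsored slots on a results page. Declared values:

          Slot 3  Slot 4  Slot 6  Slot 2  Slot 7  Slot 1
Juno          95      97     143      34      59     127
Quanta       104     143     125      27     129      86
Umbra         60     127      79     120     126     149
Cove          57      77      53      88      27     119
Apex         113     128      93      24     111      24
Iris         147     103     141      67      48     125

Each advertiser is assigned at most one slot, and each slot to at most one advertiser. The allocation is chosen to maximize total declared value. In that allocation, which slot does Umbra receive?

Optimal: Juno→Slot 6 ($143), Quanta→Slot 7 ($129), Umbra→Slot 2 ($120), Cove→Slot 1 ($119), Apex→Slot 4 ($128), Iris→Slot 3 ($147) — total 143+129+120+119+128+147 = $786.
Max-entry greedy (repeatedly take the single best remaining cell) gives $781, worse by 5.
Next-best assignment: Juno→Slot 6, Quanta→Slot 7, Umbra→Slot 1, Cove→Slot 2, Apex→Slot 4, Iris→Slot 3 = $784.
Swapping Juno↔Apex (Juno→Slot 4 $97, Apex→Slot 6 $93) loses 81.
Checked against all permutations: $786 is optimal.
Umbra's own top slot is Slot 1 ($149), but forcing Umbra→Slot 1 and reassigning the rest optimally gives only $784 — worse by 2.

Umbra receives Slot 2.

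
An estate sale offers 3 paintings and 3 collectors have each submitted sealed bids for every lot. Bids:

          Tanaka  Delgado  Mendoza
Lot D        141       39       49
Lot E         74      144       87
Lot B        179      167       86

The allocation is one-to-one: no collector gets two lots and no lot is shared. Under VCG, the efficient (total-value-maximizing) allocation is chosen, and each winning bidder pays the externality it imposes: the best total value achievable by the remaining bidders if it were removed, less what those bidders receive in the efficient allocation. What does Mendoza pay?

Efficient allocation: Tanaka→Lot D ($141), Delgado→Lot B ($167), Mendoza→Lot E ($87); total welfare W = $395.
Mendoza receives Lot E at value $87, so the others get W − 87 = $308.
Without Mendoza: best allocation of the remaining 2 bidders over all 3 lots is Tanaka→Lot B ($179), Delgado→Lot E ($144), total $323.
VCG payment = (others' best without Mendoza) − (others' welfare with Mendoza) = 323 − 308 = $15.

Mendoza pays $15.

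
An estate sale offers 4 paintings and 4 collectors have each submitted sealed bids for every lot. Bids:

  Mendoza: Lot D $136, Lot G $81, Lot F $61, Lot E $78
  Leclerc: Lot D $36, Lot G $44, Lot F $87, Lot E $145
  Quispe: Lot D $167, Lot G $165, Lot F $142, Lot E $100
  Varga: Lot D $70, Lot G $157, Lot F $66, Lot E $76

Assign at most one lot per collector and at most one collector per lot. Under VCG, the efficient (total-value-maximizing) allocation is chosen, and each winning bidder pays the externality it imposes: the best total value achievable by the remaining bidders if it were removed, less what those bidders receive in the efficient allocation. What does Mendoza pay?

Mendoza pays $25.

Efficient allocation: Mendoza→Lot D ($136), Leclerc→Lot E ($145), Quispe→Lot F ($142), Varga→Lot G ($157); total welfare W = $580.
Mendoza receives Lot D at value $136, so the others get W − 136 = $444.
Without Mendoza: best allocation of the remaining 3 bidders over all 4 lots is Leclerc→Lot E ($145), Quispe→Lot D ($167), Varga→Lot G ($157), total $469.
VCG payment = (others' best without Mendoza) − (others' welfare with Mendoza) = 469 − 444 = $25.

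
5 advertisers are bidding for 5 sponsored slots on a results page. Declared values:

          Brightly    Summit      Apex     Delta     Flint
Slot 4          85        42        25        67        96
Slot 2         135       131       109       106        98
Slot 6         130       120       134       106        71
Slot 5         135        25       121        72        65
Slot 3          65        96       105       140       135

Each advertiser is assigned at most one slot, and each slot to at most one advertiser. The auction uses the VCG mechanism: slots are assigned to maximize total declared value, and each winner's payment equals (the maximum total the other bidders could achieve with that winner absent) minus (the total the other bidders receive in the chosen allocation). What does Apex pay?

Apex pays $5.

Efficient allocation: Brightly→Slot 5 ($135), Summit→Slot 2 ($131), Apex→Slot 6 ($134), Delta→Slot 3 ($140), Flint→Slot 4 ($96); total welfare W = $636.
Apex receives Slot 6 at value $134, so the others get W − 134 = $502.
Without Apex: best allocation of the remaining 4 bidders over all 5 slots is Brightly→Slot 5 ($135), Summit→Slot 2 ($131), Delta→Slot 6 ($106), Flint→Slot 3 ($135), total $507.
VCG payment = (others' best without Apex) − (others' welfare with Apex) = 507 − 502 = $5.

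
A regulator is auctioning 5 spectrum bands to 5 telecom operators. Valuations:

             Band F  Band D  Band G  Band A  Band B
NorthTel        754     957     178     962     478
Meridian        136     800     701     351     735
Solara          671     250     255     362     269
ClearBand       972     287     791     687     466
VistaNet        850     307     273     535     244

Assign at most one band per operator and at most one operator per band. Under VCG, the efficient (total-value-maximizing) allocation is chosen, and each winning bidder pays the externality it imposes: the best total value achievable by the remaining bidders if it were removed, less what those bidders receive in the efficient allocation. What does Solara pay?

Efficient allocation: NorthTel→Band D ($957M), Meridian→Band B ($735M), Solara→Band A ($362M), ClearBand→Band G ($791M), VistaNet→Band F ($850M); total welfare W = $3695M.
Solara receives Band A at value $362M, so the others get W − 362 = $3333M.
Without Solara: best allocation of the remaining 4 bidders over all 5 bands is NorthTel→Band A ($962M), Meridian→Band D ($800M), ClearBand→Band G ($791M), VistaNet→Band F ($850M), total $3403M.
VCG payment = (others' best without Solara) − (others' welfare with Solara) = 3403 − 3333 = $70M.

Solara pays $70M.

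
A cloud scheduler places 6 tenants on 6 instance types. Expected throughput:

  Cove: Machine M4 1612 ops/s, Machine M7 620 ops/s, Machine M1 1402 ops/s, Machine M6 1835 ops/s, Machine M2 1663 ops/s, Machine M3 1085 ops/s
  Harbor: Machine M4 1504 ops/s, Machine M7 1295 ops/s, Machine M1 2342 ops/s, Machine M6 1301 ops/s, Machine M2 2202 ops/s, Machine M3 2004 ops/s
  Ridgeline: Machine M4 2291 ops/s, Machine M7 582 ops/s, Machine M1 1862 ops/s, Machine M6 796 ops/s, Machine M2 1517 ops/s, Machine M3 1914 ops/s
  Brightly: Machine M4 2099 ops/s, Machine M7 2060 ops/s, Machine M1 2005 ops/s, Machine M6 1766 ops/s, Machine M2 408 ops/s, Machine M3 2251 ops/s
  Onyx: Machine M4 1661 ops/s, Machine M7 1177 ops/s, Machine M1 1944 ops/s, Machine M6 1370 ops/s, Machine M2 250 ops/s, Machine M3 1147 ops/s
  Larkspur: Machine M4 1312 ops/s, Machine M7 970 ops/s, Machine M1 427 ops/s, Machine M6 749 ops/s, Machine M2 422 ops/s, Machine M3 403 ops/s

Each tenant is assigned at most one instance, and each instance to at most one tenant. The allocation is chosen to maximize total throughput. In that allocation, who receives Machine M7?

This is the linear assignment problem.
Optimal: Cove→Machine M6 (1835 ops/s), Harbor→Machine M2 (2202 ops/s), Ridgeline→Machine M4 (2291 ops/s), Brightly→Machine M3 (2251 ops/s), Onyx→Machine M1 (1944 ops/s), Larkspur→Machine M7 (970 ops/s) — total 1835+2202+2291+2251+1944+970 = 11493 ops/s.
Column-greedy (each instance in turn goes to its best remaining tenant) gives 10097 ops/s, worse by 1396.
Larkspur's own top instance is Machine M4 (1312 ops/s), but forcing Larkspur→Machine M4 and reassigning the rest optimally gives only 11267 ops/s — worse by 226.

Larkspur receives Machine M7.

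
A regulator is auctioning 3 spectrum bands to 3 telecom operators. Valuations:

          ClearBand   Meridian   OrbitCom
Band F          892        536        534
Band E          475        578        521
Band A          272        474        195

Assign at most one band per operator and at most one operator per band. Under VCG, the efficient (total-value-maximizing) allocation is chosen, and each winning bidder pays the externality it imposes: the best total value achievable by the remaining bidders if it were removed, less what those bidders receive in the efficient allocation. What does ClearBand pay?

ClearBand pays $117M.

Efficient allocation: ClearBand→Band F ($892M), Meridian→Band A ($474M), OrbitCom→Band E ($521M); total welfare W = $1887M.
ClearBand receives Band F at value $892M, so the others get W − 892 = $995M.
Without ClearBand: best allocation of the remaining 2 bidders over all 3 bands is Meridian→Band E ($578M), OrbitCom→Band F ($534M), total $1112M.
VCG payment = (others' best without ClearBand) − (others' welfare with ClearBand) = 1112 − 995 = $117M.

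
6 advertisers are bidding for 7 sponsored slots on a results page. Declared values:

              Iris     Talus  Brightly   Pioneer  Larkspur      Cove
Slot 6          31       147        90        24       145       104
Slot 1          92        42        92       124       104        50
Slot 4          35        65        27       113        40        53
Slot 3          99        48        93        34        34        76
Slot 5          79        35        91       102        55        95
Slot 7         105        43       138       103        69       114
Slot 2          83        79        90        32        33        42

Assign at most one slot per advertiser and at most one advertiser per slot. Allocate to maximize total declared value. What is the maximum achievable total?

Max total: $696

This is a one-to-one assignment (maximum-weight bipartite matching).
Optimal: Iris→Slot 3 ($99), Talus→Slot 6 ($147), Brightly→Slot 7 ($138), Pioneer→Slot 4 ($113), Larkspur→Slot 1 ($104), Cove→Slot 5 ($95) — total 99+147+138+113+104+95 = $696.
Column-greedy (each slot in turn goes to its best remaining advertiser) gives $583, worse by 113.
Next-best assignment: Iris→Slot 3, Talus→Slot 2, Brightly→Slot 7, Pioneer→Slot 1, Larkspur→Slot 6, Cove→Slot 5 = $680.
Swapping Talus↔Iris (Talus→Slot 3 $48, Iris→Slot 6 $31) loses 167.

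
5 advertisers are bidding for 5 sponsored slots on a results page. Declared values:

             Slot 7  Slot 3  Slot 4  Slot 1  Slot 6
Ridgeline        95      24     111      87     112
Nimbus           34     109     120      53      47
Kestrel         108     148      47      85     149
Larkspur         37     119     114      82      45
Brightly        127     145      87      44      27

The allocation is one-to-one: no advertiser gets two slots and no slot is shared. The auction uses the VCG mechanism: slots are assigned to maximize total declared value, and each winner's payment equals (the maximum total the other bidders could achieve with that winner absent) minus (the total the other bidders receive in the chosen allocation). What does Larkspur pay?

Efficient allocation: Ridgeline→Slot 1 ($87), Nimbus→Slot 4 ($120), Kestrel→Slot 6 ($149), Larkspur→Slot 3 ($119), Brightly→Slot 7 ($127); total welfare W = $602.
Larkspur receives Slot 3 at value $119, so the others get W − 119 = $483.
Without Larkspur: best allocation of the remaining 4 bidders over all 5 slots is Ridgeline→Slot 7 ($95), Nimbus→Slot 4 ($120), Kestrel→Slot 6 ($149), Brightly→Slot 3 ($145), total $509.
VCG payment = (others' best without Larkspur) − (others' welfare with Larkspur) = 509 − 483 = $26.

Larkspur pays $26.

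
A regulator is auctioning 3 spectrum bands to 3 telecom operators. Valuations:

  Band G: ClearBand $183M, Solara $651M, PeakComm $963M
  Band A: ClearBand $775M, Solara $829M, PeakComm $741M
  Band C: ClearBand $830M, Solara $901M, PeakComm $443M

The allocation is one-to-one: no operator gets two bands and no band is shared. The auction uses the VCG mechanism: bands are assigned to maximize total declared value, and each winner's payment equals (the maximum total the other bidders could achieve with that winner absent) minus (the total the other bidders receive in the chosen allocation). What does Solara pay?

Efficient allocation: ClearBand→Band A ($775M), Solara→Band C ($901M), PeakComm→Band G ($963M); total welfare W = $2639M.
Solara receives Band C at value $901M, so the others get W − 901 = $1738M.
Without Solara: best allocation of the remaining 2 bidders over all 3 bands is ClearBand→Band C ($830M), PeakComm→Band G ($963M), total $1793M.
VCG payment = (others' best without Solara) − (others' welfare with Solara) = 1793 − 1738 = $55M.

Solara pays $55M.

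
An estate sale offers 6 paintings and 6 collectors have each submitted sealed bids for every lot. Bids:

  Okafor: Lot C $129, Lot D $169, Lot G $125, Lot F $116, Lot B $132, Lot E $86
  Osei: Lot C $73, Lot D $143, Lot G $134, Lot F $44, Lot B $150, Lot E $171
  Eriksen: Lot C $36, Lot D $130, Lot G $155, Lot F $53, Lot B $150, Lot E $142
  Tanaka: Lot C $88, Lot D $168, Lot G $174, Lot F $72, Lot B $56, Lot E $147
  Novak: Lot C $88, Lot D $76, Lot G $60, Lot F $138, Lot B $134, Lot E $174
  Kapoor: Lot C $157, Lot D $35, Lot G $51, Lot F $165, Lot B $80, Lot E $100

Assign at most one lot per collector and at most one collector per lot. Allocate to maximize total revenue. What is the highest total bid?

Max total: $959

Treat this as an assignment problem: match each collector to one lot.
Optimal: Okafor→Lot D ($169), Osei→Lot E ($171), Eriksen→Lot B ($150), Tanaka→Lot G ($174), Novak→Lot F ($138), Kapoor→Lot C ($157) — total 169+171+150+174+138+157 = $959.
Max-entry greedy (repeatedly take the single best remaining cell) gives $868, worse by 91.
Next-best assignment: Okafor→Lot C, Osei→Lot B, Eriksen→Lot G, Tanaka→Lot D, Novak→Lot E, Kapoor→Lot F = $941.
Swapping Okafor↔Kapoor (Okafor→Lot C $129, Kapoor→Lot D $35) loses 162.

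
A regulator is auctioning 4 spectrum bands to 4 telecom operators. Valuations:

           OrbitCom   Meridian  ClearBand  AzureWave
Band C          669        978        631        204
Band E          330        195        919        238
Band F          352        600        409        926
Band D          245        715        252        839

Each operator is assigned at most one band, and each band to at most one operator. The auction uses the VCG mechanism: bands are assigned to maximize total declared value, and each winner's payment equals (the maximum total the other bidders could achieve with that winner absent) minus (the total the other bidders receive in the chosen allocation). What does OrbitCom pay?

Efficient allocation: OrbitCom→Band C ($669M), Meridian→Band D ($715M), ClearBand→Band E ($919M), AzureWave→Band F ($926M); total welfare W = $3229M.
OrbitCom receives Band C at value $669M, so the others get W − 669 = $2560M.
Without OrbitCom: best allocation of the remaining 3 bidders over all 4 bands is Meridian→Band C ($978M), ClearBand→Band E ($919M), AzureWave→Band F ($926M), total $2823M.
VCG payment = (others' best without OrbitCom) − (others' welfare with OrbitCom) = 2823 − 2560 = $263M.

OrbitCom pays $263M.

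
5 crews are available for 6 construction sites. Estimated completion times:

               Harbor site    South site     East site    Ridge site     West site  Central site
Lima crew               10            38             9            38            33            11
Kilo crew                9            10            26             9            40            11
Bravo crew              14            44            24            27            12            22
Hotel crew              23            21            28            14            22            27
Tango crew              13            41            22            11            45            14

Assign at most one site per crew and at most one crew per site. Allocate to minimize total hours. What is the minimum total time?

Min total: 58 hours

Optimal: Lima crew→East site (9 hours), Kilo crew→Harbor site (9 hours), Bravo crew→West site (12 hours), Hotel crew→Ridge site (14 hours), Tango crew→Central site (14 hours) — total 9+9+12+14+14 = 58 hours.
Min-entry greedy (repeatedly take the single cheapest remaining cell) gives 62 hours, worse by 4.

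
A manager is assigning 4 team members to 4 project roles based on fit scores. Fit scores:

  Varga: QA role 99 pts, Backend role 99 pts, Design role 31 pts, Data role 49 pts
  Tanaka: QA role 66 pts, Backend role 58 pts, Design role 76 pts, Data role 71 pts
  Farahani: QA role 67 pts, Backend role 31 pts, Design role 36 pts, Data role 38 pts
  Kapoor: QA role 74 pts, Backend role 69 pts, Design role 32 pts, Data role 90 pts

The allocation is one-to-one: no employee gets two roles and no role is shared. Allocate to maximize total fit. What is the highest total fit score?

Maximum total: 332 pts

This is the linear assignment problem.
Optimal: Varga→Backend role (99 pts), Tanaka→Design role (76 pts), Farahani→QA role (67 pts), Kapoor→Data role (90 pts) — total 99+76+67+90 = 332 pts.
Row-greedy (each employee in turn takes its best remaining role) gives 282 pts, worse by 50.
Swapping Tanaka↔Kapoor (Tanaka→Data role 71 pts, Kapoor→Design role 32 pts) loses 63.
Checked against all permutations: 332 pts is optimal.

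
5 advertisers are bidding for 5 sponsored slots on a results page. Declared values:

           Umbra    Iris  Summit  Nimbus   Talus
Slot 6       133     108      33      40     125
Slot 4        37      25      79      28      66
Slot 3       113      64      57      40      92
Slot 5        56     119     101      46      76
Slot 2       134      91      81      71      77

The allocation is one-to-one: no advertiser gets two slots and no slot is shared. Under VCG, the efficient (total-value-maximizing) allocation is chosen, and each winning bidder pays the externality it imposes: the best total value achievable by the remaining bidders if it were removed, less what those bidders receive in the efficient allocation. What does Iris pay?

Iris pays $22.

Efficient allocation: Umbra→Slot 3 ($113), Iris→Slot 5 ($119), Summit→Slot 4 ($79), Nimbus→Slot 2 ($71), Talus→Slot 6 ($125); total welfare W = $507.
Iris receives Slot 5 at value $119, so the others get W − 119 = $388.
Without Iris: best allocation of the remaining 4 bidders over all 5 slots is Umbra→Slot 3 ($113), Summit→Slot 5 ($101), Nimbus→Slot 2 ($71), Talus→Slot 6 ($125), total $410.
VCG payment = (others' best without Iris) − (others' welfare with Iris) = 410 − 388 = $22.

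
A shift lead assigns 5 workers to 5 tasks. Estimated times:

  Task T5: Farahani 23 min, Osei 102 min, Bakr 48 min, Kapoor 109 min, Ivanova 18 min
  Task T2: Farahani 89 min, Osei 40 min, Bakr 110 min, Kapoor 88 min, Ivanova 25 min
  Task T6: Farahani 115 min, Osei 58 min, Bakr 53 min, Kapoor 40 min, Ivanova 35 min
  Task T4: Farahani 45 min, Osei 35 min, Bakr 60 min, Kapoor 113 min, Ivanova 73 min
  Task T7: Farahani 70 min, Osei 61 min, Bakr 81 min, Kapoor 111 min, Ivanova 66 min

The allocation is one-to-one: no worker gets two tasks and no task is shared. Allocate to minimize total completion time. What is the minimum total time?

Minimum total: 204 min

Optimal: Farahani→Task T5 (23 min), Osei→Task T4 (35 min), Bakr→Task T7 (81 min), Kapoor→Task T6 (40 min), Ivanova→Task T2 (25 min) — total 23+35+81+40+25 = 204 min.
Column-greedy (each task in turn goes to its cheapest remaining worker) gives 224 min, worse by 20.
Swapping Ivanova↔Kapoor (Ivanova→Task T6 35 min, Kapoor→Task T2 88 min) adds 58.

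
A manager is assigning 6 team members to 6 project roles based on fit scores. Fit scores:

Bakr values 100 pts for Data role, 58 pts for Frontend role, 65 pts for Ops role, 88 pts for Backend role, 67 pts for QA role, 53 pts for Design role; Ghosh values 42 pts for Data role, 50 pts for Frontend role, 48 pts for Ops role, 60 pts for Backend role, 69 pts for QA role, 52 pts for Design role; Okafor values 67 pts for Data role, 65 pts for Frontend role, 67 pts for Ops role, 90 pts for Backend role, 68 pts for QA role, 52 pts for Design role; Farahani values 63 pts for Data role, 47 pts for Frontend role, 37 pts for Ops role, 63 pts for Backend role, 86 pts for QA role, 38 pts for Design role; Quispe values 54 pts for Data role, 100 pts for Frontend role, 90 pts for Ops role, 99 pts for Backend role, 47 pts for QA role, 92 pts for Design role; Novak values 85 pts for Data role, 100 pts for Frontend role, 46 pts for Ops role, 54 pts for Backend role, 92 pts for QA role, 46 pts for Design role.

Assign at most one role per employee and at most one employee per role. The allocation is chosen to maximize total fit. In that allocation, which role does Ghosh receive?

Ghosh receives Design role.

This is a one-to-one assignment (maximum-weight bipartite matching).
Optimal: Bakr→Data role (100 pts), Ghosh→Design role (52 pts), Okafor→Backend role (90 pts), Farahani→QA role (86 pts), Quispe→Ops role (90 pts), Novak→Frontend role (100 pts) — total 100+52+90+86+90+100 = 518 pts.
Row-greedy (each employee in turn takes its best remaining role) gives 444 pts, worse by 74.
Ghosh's own top role is QA role (69 pts), but forcing Ghosh→QA role and reassigning the rest optimally gives only 491 pts — worse by 27.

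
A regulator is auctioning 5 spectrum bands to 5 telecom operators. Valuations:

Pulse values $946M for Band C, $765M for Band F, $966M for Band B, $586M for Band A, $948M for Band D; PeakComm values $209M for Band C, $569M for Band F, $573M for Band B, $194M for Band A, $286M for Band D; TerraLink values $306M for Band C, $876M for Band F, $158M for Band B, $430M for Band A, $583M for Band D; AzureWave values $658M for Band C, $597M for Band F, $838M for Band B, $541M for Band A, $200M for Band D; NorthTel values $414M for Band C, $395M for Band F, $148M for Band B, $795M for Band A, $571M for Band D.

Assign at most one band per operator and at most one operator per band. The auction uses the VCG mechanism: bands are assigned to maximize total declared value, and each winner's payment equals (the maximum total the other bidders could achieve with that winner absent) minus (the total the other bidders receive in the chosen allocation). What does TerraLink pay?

TerraLink pays $176M.

Efficient allocation: Pulse→Band D ($948M), PeakComm→Band B ($573M), TerraLink→Band F ($876M), AzureWave→Band C ($658M), NorthTel→Band A ($795M); total welfare W = $3850M.
TerraLink receives Band F at value $876M, so the others get W − 876 = $2974M.
Without TerraLink: best allocation of the remaining 4 bidders over all 5 bands is Pulse→Band D ($948M), PeakComm→Band F ($569M), AzureWave→Band B ($838M), NorthTel→Band A ($795M), total $3150M.
VCG payment = (others' best without TerraLink) − (others' welfare with TerraLink) = 3150 − 2974 = $176M.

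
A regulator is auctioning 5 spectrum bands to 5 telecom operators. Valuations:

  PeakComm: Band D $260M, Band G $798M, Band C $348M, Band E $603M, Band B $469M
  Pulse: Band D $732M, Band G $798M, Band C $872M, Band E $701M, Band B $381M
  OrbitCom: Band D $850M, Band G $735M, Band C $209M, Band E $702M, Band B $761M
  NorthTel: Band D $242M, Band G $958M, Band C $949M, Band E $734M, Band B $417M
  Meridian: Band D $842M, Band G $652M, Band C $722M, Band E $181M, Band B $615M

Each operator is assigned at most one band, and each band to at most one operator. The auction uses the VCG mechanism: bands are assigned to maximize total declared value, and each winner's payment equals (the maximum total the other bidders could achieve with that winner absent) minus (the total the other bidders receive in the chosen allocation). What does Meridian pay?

Efficient allocation: PeakComm→Band G ($798M), Pulse→Band E ($701M), OrbitCom→Band B ($761M), NorthTel→Band C ($949M), Meridian→Band D ($842M); total welfare W = $4051M.
Meridian receives Band D at value $842M, so the others get W − 842 = $3209M.
Without Meridian: best allocation of the remaining 4 bidders over all 5 bands is PeakComm→Band G ($798M), Pulse→Band E ($701M), OrbitCom→Band D ($850M), NorthTel→Band C ($949M), total $3298M.
VCG payment = (others' best without Meridian) − (others' welfare with Meridian) = 3298 − 3209 = $89M.

Meridian pays $89M.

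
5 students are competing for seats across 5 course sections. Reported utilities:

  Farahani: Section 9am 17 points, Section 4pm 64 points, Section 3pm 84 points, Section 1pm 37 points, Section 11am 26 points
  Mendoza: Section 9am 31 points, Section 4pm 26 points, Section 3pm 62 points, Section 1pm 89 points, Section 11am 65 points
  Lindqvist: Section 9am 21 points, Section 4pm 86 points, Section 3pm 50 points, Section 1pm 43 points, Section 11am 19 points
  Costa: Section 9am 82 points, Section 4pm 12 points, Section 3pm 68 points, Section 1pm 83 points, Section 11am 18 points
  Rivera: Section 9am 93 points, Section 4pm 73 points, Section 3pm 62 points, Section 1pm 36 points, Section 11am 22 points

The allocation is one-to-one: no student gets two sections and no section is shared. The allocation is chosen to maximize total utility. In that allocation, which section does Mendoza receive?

Mendoza receives Section 11am.

This is the linear assignment problem.
Optimal: Farahani→Section 3pm (84 points), Mendoza→Section 11am (65 points), Lindqvist→Section 4pm (86 points), Costa→Section 1pm (83 points), Rivera→Section 9am (93 points) — total 84+65+86+83+93 = 411 points.
Column-greedy (each section in turn goes to its best remaining student) gives 370 points, worse by 41.
Mendoza's own top section is Section 1pm (89 points), but forcing Mendoza→Section 1pm and reassigning the rest optimally gives only 370 points — worse by 41.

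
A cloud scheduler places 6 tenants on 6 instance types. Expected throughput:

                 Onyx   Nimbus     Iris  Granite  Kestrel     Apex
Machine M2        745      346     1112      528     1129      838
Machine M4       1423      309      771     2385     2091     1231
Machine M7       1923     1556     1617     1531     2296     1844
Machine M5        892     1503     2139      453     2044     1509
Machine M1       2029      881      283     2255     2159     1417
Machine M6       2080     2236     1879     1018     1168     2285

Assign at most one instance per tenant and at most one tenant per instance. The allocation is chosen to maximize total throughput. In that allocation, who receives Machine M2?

Apex receives Machine M2.

Treat this as an assignment problem: match each tenant to one instance.
Optimal: Onyx→Machine M1 (2029 ops/s), Nimbus→Machine M6 (2236 ops/s), Iris→Machine M5 (2139 ops/s), Granite→Machine M4 (2385 ops/s), Kestrel→Machine M7 (2296 ops/s), Apex→Machine M2 (838 ops/s) — total 2029+2236+2139+2385+2296+838 = 11923 ops/s.
Row-greedy (each tenant in turn takes its best remaining instance) gives 11157 ops/s, worse by 766.
Every other assignment is strictly worse.
Apex's own top instance is Machine M6 (2285 ops/s), but forcing Apex→Machine M6 and reassigning the rest optimally gives only 11610 ops/s — worse by 313.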